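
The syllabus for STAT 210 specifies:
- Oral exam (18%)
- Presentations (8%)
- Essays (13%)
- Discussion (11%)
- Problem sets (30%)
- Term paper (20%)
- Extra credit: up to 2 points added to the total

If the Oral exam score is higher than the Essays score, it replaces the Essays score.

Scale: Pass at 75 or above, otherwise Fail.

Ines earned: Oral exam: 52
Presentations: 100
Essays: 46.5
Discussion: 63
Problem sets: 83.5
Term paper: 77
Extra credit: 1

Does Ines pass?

Fail

Oral exam (52) > Essays (46.5), so Essays counts as 52.
Weighted total:
  Oral exam 52 × 0.18 = 9.36
  Presentations 100 × 0.08 = 8
  Essays 52 × 0.13 = 6.76
  Discussion 63 × 0.11 = 6.93
  Problem sets 83.5 × 0.3 = 25.05
  Term paper 77 × 0.2 = 15.4
Sum = 71.5
Extra credit: 71.5 + 1 = 72.5
72.5 < 75 → Fail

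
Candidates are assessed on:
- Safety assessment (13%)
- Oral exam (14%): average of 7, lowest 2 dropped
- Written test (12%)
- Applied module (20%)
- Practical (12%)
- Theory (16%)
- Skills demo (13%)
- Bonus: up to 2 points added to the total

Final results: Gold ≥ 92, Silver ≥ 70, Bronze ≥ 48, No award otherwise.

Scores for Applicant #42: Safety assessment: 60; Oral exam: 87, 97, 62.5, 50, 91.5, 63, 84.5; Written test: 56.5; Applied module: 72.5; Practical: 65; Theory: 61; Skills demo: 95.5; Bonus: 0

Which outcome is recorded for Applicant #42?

Silver

Oral exam: drop 50, 62.5 → average of remaining 5 = 423/5 = 84.6
Weighted total:
  Safety assessment 60 × 0.13 = 7.8
  Oral exam 84.6 × 0.14 = 11.844
  Written test 56.5 × 0.12 = 6.78
  Applied module 72.5 × 0.2 = 14.5
  Practical 65 × 0.12 = 7.8
  Theory 61 × 0.16 = 9.76
  Skills demo 95.5 × 0.13 = 12.415
Sum = 70.899
Bonus: 70.899 + 0 = 70.899
70.899 is ≥ 70 and < 92 → Silver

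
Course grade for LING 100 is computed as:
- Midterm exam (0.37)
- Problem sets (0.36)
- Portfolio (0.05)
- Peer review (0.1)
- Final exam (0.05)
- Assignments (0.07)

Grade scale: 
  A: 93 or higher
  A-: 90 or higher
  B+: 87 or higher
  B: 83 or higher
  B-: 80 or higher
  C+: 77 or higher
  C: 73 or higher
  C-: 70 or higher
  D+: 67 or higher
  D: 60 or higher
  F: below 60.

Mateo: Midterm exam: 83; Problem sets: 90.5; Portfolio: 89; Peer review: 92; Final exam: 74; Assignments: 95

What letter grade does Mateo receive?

B+

Weighted total:
  Midterm exam 83 × 0.37 = 30.71
  Problem sets 90.5 × 0.36 = 32.58
  Portfolio 89 × 0.05 = 4.45
  Peer review 92 × 0.1 = 9.2
  Final exam 74 × 0.05 = 3.7
  Assignments 95 × 0.07 = 6.65
Sum = 87.29
87.29 is ≥ 87 and < 90 → B+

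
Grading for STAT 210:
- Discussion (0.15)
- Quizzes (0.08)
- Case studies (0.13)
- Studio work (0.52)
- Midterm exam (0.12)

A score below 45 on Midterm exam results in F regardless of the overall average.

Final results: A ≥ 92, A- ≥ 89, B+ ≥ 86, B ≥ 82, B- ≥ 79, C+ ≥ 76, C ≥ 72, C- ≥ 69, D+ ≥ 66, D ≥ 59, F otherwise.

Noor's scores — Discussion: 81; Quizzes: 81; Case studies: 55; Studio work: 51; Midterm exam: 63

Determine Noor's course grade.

Midterm exam score 63 ≥ 45: minimum met.
Weighted total:
  Discussion 81 × 0.15 = 12.15
  Quizzes 81 × 0.08 = 6.48
  Case studies 55 × 0.13 = 7.15
  Studio work 51 × 0.52 = 26.52
  Midterm exam 63 × 0.12 = 7.56
Sum = 59.86
59.86 is ≥ 59 and < 66 → D

D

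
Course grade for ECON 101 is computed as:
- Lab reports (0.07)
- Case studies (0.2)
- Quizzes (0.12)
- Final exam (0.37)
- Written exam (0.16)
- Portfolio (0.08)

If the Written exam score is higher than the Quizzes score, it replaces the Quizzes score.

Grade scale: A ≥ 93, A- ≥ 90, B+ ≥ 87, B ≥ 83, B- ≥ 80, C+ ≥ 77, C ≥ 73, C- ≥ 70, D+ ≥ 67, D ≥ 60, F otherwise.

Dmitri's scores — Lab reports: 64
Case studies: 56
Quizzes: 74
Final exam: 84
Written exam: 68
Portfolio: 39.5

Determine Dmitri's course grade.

Written exam (68) ≤ Quizzes (74), so Quizzes stays at 74.
Weighted total:
  Lab reports 64 × 0.07 = 4.48
  Case studies 56 × 0.2 = 11.2
  Quizzes 74 × 0.12 = 8.88
  Final exam 84 × 0.37 = 31.08
  Written exam 68 × 0.16 = 10.88
  Portfolio 39.5 × 0.08 = 3.16
Sum = 69.68
69.68 is ≥ 67 and < 70 → D+

D+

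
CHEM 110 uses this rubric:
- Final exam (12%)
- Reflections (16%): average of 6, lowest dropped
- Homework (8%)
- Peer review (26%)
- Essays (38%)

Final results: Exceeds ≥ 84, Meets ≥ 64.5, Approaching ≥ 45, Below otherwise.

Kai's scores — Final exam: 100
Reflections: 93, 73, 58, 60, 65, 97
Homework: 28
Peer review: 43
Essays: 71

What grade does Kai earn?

Reflections: drop 58 → average of remaining 5 = 388/5 = 77.6
Weighted total:
  Final exam 100 × 0.12 = 12
  Reflections 77.6 × 0.16 = 12.416
  Homework 28 × 0.08 = 2.24
  Peer review 43 × 0.26 = 11.18
  Essays 71 × 0.38 = 26.98
Sum = 64.816
64.816 is ≥ 64.5 and < 84 → Meets

Meets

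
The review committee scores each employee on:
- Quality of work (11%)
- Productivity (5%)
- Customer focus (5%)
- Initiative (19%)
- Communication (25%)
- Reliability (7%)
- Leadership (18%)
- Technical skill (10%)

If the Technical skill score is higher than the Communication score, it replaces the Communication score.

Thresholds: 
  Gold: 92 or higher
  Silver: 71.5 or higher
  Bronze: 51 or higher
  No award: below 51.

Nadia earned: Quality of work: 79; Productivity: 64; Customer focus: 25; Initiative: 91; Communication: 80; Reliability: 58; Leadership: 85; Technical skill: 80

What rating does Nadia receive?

Technical skill (80) ≤ Communication (80), so Communication stays at 80.
Weighted total:
  Quality of work 79 × 0.11 = 8.69
  Productivity 64 × 0.05 = 3.2
  Customer focus 25 × 0.05 = 1.25
  Initiative 91 × 0.19 = 17.29
  Communication 80 × 0.25 = 20
  Reliability 58 × 0.07 = 4.06
  Leadership 85 × 0.18 = 15.3
  Technical skill 80 × 0.1 = 8
Sum = 77.79
77.79 is ≥ 71.5 and < 92 → Silver

Silver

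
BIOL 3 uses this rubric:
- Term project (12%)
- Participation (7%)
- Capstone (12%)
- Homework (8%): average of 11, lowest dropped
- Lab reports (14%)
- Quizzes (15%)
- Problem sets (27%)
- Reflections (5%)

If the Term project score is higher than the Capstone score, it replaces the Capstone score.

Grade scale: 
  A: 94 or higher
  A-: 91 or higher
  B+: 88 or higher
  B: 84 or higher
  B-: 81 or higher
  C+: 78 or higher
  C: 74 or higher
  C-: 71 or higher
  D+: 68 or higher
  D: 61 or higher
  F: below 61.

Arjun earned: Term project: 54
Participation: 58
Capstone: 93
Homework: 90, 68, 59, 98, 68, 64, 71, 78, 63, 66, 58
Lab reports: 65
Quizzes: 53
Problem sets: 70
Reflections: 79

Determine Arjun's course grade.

D

Homework: drop 58 → average of remaining 10 = 725/10 = 72.5
Term project (54) ≤ Capstone (93), so Capstone stays at 93.
Weighted total:
  Term project 54 × 0.12 = 6.48
  Participation 58 × 0.07 = 4.06
  Capstone 93 × 0.12 = 11.16
  Homework 72.5 × 0.08 = 5.8
  Lab reports 65 × 0.14 = 9.1
  Quizzes 53 × 0.15 = 7.95
  Problem sets 70 × 0.27 = 18.9
  Reflections 79 × 0.05 = 3.95
Sum = 67.4
67.4 is ≥ 61 and < 68 → D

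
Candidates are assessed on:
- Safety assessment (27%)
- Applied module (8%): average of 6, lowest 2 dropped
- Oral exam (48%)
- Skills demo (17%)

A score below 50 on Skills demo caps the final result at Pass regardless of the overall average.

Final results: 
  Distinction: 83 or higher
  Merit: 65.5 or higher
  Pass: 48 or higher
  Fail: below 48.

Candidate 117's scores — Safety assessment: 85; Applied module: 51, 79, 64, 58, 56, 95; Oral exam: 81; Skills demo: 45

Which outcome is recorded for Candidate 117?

Applied module: drop 51, 56 → average of remaining 4 = 296/4 = 74
Skills demo score 45 < 50: minimum not met.
Weighted total:
  Safety assessment 85 × 0.27 = 22.95
  Applied module 74 × 0.08 = 5.92
  Oral exam 81 × 0.48 = 38.88
  Skills demo 45 × 0.17 = 7.65
Sum = 75.4
75.4 would be Merit; cap at Pass applies → Pass.

Pass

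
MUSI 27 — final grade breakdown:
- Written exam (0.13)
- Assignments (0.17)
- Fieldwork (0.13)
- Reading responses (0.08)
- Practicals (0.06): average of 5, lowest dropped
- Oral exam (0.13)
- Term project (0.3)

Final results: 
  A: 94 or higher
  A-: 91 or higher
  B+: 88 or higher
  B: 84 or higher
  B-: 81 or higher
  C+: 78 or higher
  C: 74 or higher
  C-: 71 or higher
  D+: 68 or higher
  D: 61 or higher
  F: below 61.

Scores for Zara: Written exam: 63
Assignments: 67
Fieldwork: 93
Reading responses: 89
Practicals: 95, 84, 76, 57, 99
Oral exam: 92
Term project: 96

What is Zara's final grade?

B

Practicals: drop 57 → average of remaining 4 = 354/4 = 88.5
Weighted total:
  Written exam 63 × 0.13 = 8.19
  Assignments 67 × 0.17 = 11.39
  Fieldwork 93 × 0.13 = 12.09
  Reading responses 89 × 0.08 = 7.12
  Practicals 88.5 × 0.06 = 5.31
  Oral exam 92 × 0.13 = 11.96
  Term project 96 × 0.3 = 28.8
Sum = 84.86
84.86 is ≥ 84 and < 88 → B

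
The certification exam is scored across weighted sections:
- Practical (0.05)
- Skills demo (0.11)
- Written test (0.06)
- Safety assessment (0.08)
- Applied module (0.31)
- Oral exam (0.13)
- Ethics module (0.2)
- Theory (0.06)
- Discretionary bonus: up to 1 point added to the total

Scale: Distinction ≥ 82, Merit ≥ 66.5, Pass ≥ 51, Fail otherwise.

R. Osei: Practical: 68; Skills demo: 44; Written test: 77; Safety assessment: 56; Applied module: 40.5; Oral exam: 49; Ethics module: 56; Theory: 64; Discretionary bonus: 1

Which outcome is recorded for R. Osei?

Pass

Weighted total:
  Practical 68 × 0.05 = 3.4
  Skills demo 44 × 0.11 = 4.84
  Written test 77 × 0.06 = 4.62
  Safety assessment 56 × 0.08 = 4.48
  Applied module 40.5 × 0.31 = 12.555
  Oral exam 49 × 0.13 = 6.37
  Ethics module 56 × 0.2 = 11.2
  Theory 64 × 0.06 = 3.84
Sum = 51.305
Discretionary bonus: 51.305 + 1 = 52.305
52.305 is ≥ 51 and < 66.5 → Pass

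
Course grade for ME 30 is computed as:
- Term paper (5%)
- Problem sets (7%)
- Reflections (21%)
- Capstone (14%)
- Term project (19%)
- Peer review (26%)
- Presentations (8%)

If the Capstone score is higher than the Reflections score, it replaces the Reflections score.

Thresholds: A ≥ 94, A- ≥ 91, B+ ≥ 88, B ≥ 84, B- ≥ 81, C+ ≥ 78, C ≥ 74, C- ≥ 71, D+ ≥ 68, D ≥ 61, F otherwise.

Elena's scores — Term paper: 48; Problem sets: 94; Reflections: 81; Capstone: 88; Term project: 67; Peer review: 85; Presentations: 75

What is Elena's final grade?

C+

Capstone (88) > Reflections (81), so Reflections counts as 88.
Weighted total:
  Term paper 48 × 0.05 = 2.4
  Problem sets 94 × 0.07 = 6.58
  Reflections 88 × 0.21 = 18.48
  Capstone 88 × 0.14 = 12.32
  Term project 67 × 0.19 = 12.73
  Peer review 85 × 0.26 = 22.1
  Presentations 75 × 0.08 = 6
Sum = 80.61
80.61 is ≥ 78 and < 81 → C+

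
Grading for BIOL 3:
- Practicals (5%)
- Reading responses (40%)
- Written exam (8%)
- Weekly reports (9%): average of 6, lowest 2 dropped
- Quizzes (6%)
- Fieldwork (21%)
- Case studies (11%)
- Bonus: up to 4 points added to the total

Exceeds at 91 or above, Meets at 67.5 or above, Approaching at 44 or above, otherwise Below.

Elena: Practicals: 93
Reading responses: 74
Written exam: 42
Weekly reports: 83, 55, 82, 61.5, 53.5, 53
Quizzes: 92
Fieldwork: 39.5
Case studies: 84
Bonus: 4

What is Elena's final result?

Weekly reports: drop 53, 53.5 → average of remaining 4 = 281.5/4 = 70.375
Weighted total:
  Practicals 93 × 0.05 = 4.65
  Reading responses 74 × 0.4 = 29.6
  Written exam 42 × 0.08 = 3.36
  Weekly reports 70.375 × 0.09 = 6.33375
  Quizzes 92 × 0.06 = 5.52
  Fieldwork 39.5 × 0.21 = 8.295
  Case studies 84 × 0.11 = 9.24
Sum = 66.99875
Bonus: 66.99875 + 4 = 70.99875
70.99875 is ≥ 67.5 and < 91 → Meets

Meets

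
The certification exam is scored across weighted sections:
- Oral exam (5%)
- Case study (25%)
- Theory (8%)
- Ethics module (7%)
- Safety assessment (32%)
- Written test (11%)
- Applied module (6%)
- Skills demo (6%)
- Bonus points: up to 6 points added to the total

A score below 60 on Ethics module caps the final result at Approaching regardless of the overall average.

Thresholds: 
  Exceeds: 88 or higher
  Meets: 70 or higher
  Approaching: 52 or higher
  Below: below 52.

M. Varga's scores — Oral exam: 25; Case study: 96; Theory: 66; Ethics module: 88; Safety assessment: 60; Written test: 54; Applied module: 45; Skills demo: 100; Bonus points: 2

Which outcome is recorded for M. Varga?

Meets

Ethics module score 88 ≥ 60: minimum met.
Weighted total:
  Oral exam 25 × 0.05 = 1.25
  Case study 96 × 0.25 = 24
  Theory 66 × 0.08 = 5.28
  Ethics module 88 × 0.07 = 6.16
  Safety assessment 60 × 0.32 = 19.2
  Written test 54 × 0.11 = 5.94
  Applied module 45 × 0.06 = 2.7
  Skills demo 100 × 0.06 = 6
Sum = 70.53
Bonus points: 70.53 + 2 = 72.53
72.53 is ≥ 70 and < 88 → Meets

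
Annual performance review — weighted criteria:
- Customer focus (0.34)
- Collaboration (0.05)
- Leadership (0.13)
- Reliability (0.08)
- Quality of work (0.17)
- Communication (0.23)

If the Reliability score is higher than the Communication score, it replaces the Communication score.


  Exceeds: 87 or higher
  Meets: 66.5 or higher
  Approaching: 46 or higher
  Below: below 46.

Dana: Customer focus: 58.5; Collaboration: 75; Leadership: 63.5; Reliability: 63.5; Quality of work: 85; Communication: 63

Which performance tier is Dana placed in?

Reliability (63.5) > Communication (63), so Communication counts as 63.5.
Weighted total:
  Customer focus 58.5 × 0.34 = 19.89
  Collaboration 75 × 0.05 = 3.75
  Leadership 63.5 × 0.13 = 8.255
  Reliability 63.5 × 0.08 = 5.08
  Quality of work 85 × 0.17 = 14.45
  Communication 63.5 × 0.23 = 14.605
Sum = 66.03
66.03 is ≥ 46 and < 66.5 → Approaching

Approaching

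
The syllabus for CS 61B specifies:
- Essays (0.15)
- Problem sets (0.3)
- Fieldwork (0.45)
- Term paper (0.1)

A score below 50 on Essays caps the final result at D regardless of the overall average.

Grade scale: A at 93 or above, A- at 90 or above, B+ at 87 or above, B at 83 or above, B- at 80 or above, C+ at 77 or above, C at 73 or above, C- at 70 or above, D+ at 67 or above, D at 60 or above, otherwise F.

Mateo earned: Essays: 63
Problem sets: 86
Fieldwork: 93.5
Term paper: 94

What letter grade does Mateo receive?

Essays score 63 ≥ 50: minimum met.
Weighted total:
  Essays 63 × 0.15 = 9.45
  Problem sets 86 × 0.3 = 25.8
  Fieldwork 93.5 × 0.45 = 42.075
  Term paper 94 × 0.1 = 9.4
Sum = 86.725
86.725 is ≥ 83 and < 87 → B

B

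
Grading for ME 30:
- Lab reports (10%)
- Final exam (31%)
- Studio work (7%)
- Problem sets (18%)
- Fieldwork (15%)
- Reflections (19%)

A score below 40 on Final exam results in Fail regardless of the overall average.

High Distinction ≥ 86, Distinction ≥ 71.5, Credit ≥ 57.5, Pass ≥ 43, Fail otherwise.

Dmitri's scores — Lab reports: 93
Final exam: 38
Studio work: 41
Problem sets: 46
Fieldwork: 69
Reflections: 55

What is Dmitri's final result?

Fail

Final exam score 38 < 40: minimum not met.
Weighted total:
  Lab reports 93 × 0.1 = 9.3
  Final exam 38 × 0.31 = 11.78
  Studio work 41 × 0.07 = 2.87
  Problem sets 46 × 0.18 = 8.28
  Fieldwork 69 × 0.15 = 10.35
  Reflections 55 × 0.19 = 10.45
Sum = 53.03
Because the Final exam minimum was not met, the result is Fail.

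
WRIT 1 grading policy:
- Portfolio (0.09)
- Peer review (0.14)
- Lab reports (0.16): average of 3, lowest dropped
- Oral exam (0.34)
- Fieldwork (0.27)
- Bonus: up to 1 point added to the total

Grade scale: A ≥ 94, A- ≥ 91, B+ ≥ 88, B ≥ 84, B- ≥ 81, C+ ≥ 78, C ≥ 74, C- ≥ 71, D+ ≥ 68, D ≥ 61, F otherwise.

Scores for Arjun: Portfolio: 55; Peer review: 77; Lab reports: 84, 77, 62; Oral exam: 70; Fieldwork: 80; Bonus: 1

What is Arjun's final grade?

C

Lab reports: drop 62 → average of remaining 2 = 161/2 = 80.5
Weighted total:
  Portfolio 55 × 0.09 = 4.95
  Peer review 77 × 0.14 = 10.78
  Lab reports 80.5 × 0.16 = 12.88
  Oral exam 70 × 0.34 = 23.8
  Fieldwork 80 × 0.27 = 21.6
Sum = 74.01
Bonus: 74.01 + 1 = 75.01
75.01 is ≥ 74 and < 78 → C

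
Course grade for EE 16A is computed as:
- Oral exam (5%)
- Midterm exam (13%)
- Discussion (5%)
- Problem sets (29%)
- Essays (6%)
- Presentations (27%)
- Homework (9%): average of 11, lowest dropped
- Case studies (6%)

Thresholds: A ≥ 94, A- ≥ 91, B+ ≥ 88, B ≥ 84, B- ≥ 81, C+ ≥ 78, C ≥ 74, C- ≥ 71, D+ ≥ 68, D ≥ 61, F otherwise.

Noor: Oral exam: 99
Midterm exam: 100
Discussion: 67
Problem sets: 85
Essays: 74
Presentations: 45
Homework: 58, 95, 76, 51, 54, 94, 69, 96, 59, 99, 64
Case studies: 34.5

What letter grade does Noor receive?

C-

Homework: drop 51 → average of remaining 10 = 764/10 = 76.4
Weighted total:
  Oral exam 99 × 0.05 = 4.95
  Midterm exam 100 × 0.13 = 13
  Discussion 67 × 0.05 = 3.35
  Problem sets 85 × 0.29 = 24.65
  Essays 74 × 0.06 = 4.44
  Presentations 45 × 0.27 = 12.15
  Homework 76.4 × 0.09 = 6.876
  Case studies 34.5 × 0.06 = 2.07
Sum = 71.486
71.486 is ≥ 71 and < 74 → C-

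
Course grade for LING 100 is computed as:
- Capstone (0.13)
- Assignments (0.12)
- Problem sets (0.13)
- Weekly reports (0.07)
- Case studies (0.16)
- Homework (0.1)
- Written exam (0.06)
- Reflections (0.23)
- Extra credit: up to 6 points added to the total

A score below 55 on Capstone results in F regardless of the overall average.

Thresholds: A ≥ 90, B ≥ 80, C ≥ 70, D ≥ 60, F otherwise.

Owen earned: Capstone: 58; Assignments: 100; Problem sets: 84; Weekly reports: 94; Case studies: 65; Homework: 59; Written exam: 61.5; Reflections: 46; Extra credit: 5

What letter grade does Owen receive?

C

Capstone score 58 ≥ 55: minimum met.
Weighted total:
  Capstone 58 × 0.13 = 7.54
  Assignments 100 × 0.12 = 12
  Problem sets 84 × 0.13 = 10.92
  Weekly reports 94 × 0.07 = 6.58
  Case studies 65 × 0.16 = 10.4
  Homework 59 × 0.1 = 5.9
  Written exam 61.5 × 0.06 = 3.69
  Reflections 46 × 0.23 = 10.58
Sum = 67.61
Extra credit: 67.61 + 5 = 72.61
72.61 is ≥ 70 and < 80 → C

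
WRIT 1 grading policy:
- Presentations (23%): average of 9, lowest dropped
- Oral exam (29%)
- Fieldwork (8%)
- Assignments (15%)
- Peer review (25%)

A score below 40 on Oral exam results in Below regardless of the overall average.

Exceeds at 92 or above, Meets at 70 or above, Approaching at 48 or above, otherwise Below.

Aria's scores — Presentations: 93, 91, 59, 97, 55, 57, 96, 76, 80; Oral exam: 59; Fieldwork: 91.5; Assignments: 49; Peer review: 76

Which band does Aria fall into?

Presentations: drop 55 → average of remaining 8 = 649/8 = 81.125
Oral exam score 59 ≥ 40: minimum met.
Weighted total:
  Presentations 81.125 × 0.23 = 18.65875
  Oral exam 59 × 0.29 = 17.11
  Fieldwork 91.5 × 0.08 = 7.32
  Assignments 49 × 0.15 = 7.35
  Peer review 76 × 0.25 = 19
Sum = 69.43875
69.43875 is ≥ 48 and < 70 → Approaching

Approaching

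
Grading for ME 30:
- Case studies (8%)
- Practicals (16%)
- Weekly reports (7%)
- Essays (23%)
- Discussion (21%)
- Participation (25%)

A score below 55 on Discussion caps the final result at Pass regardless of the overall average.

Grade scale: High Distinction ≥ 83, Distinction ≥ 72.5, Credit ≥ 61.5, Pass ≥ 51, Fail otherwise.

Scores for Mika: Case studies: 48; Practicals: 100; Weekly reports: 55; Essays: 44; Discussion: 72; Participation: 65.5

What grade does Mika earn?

Credit

Discussion score 72 ≥ 55: minimum met.
Weighted total:
  Case studies 48 × 0.08 = 3.84
  Practicals 100 × 0.16 = 16
  Weekly reports 55 × 0.07 = 3.85
  Essays 44 × 0.23 = 10.12
  Discussion 72 × 0.21 = 15.12
  Participation 65.5 × 0.25 = 16.375
Sum = 65.305
65.305 is ≥ 61.5 and < 72.5 → Credit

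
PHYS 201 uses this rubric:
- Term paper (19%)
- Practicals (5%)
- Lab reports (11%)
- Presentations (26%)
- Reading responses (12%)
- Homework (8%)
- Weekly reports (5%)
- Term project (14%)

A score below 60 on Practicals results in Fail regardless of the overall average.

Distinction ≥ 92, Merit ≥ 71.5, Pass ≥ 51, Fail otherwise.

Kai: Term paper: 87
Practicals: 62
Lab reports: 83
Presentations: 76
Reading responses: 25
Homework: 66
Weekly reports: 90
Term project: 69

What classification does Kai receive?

Pass

Practicals score 62 ≥ 60: minimum met.
Weighted total:
  Term paper 87 × 0.19 = 16.53
  Practicals 62 × 0.05 = 3.1
  Lab reports 83 × 0.11 = 9.13
  Presentations 76 × 0.26 = 19.76
  Reading responses 25 × 0.12 = 3
  Homework 66 × 0.08 = 5.28
  Weekly reports 90 × 0.05 = 4.5
  Term project 69 × 0.14 = 9.66
Sum = 70.96
70.96 is ≥ 51 and < 71.5 → Pass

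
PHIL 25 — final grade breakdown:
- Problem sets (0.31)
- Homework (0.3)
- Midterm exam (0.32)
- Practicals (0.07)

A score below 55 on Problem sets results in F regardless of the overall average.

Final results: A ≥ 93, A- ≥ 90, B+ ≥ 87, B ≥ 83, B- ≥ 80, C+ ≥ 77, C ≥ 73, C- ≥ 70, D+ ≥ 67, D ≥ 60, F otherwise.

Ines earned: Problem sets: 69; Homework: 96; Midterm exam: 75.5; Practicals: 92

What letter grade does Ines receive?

B-

Problem sets score 69 ≥ 55: minimum met.
Weighted total:
  Problem sets 69 × 0.31 = 21.39
  Homework 96 × 0.3 = 28.8
  Midterm exam 75.5 × 0.32 = 24.16
  Practicals 92 × 0.07 = 6.44
Sum = 80.79
80.79 is ≥ 80 and < 83 → B-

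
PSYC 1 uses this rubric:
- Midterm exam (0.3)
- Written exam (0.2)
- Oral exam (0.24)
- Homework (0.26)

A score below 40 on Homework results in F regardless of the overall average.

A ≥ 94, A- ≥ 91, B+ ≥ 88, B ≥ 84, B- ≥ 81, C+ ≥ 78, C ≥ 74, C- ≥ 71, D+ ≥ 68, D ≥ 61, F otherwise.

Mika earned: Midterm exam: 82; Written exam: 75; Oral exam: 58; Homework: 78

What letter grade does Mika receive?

Homework score 78 ≥ 40: minimum met.
Weighted total:
  Midterm exam 82 × 0.3 = 24.6
  Written exam 75 × 0.2 = 15
  Oral exam 58 × 0.24 = 13.92
  Homework 78 × 0.26 = 20.28
Sum = 73.8
73.8 is ≥ 71 and < 74 → C-

C-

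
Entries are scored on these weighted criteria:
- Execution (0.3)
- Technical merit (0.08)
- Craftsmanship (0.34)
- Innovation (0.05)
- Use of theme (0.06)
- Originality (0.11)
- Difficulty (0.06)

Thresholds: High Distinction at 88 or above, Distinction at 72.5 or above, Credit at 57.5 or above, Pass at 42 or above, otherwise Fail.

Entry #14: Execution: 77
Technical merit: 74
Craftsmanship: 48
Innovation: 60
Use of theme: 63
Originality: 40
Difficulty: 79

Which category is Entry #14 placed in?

Credit

Weighted total:
  Execution 77 × 0.3 = 23.1
  Technical merit 74 × 0.08 = 5.92
  Craftsmanship 48 × 0.34 = 16.32
  Innovation 60 × 0.05 = 3
  Use of theme 63 × 0.06 = 3.78
  Originality 40 × 0.11 = 4.4
  Difficulty 79 × 0.06 = 4.74
Sum = 61.26
61.26 is ≥ 57.5 and < 72.5 → Credit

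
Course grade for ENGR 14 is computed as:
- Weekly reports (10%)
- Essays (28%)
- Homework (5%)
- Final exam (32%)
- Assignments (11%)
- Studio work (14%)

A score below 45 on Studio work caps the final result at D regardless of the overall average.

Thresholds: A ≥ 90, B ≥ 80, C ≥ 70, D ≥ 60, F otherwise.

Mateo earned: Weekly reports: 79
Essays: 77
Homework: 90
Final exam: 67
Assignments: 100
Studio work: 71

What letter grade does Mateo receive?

C

Studio work score 71 ≥ 45: minimum met.
Weighted total:
  Weekly reports 79 × 0.1 = 7.9
  Essays 77 × 0.28 = 21.56
  Homework 90 × 0.05 = 4.5
  Final exam 67 × 0.32 = 21.44
  Assignments 100 × 0.11 = 11
  Studio work 71 × 0.14 = 9.94
Sum = 76.34
76.34 is ≥ 70 and < 80 → C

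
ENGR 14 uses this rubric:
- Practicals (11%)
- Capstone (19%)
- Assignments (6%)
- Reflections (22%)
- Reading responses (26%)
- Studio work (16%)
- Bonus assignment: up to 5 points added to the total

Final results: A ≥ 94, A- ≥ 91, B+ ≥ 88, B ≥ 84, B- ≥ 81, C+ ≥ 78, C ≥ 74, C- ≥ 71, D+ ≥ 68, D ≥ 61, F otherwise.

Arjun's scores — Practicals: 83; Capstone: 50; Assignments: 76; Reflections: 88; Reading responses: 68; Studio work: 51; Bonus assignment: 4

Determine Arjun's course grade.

Weighted total:
  Practicals 83 × 0.11 = 9.13
  Capstone 50 × 0.19 = 9.5
  Assignments 76 × 0.06 = 4.56
  Reflections 88 × 0.22 = 19.36
  Reading responses 68 × 0.26 = 17.68
  Studio work 51 × 0.16 = 8.16
Sum = 68.39
Bonus assignment: 68.39 + 4 = 72.39
72.39 is ≥ 71 and < 74 → C-

C-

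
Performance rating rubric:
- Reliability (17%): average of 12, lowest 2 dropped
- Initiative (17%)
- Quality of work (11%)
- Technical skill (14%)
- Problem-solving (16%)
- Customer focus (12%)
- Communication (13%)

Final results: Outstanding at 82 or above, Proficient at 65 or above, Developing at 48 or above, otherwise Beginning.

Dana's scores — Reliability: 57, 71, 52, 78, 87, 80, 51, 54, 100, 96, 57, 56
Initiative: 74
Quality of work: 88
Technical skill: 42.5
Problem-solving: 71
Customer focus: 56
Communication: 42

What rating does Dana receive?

Reliability: drop 51, 52 → average of remaining 10 = 736/10 = 73.6
Weighted total:
  Reliability 73.6 × 0.17 = 12.512
  Initiative 74 × 0.17 = 12.58
  Quality of work 88 × 0.11 = 9.68
  Technical skill 42.5 × 0.14 = 5.95
  Problem-solving 71 × 0.16 = 11.36
  Customer focus 56 × 0.12 = 6.72
  Communication 42 × 0.13 = 5.46
Sum = 64.262
64.262 is ≥ 48 and < 65 → Developing

Developing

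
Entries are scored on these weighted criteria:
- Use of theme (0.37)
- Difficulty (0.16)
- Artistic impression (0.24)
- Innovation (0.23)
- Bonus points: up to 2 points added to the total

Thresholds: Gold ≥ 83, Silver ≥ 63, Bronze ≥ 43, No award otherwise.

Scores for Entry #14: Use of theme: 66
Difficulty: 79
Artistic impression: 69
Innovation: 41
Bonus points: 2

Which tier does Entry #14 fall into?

Weighted total:
  Use of theme 66 × 0.37 = 24.42
  Difficulty 79 × 0.16 = 12.64
  Artistic impression 69 × 0.24 = 16.56
  Innovation 41 × 0.23 = 9.43
Sum = 63.05
Bonus points: 63.05 + 2 = 65.05
65.05 is ≥ 63 and < 83 → Silver

Silver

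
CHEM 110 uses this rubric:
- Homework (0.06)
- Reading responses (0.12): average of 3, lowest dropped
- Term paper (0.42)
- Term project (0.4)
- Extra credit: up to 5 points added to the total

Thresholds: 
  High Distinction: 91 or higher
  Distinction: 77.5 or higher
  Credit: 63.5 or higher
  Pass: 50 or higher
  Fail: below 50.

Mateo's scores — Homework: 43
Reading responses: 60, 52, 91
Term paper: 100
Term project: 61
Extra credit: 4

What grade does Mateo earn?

Distinction

Reading responses: drop 52 → average of remaining 2 = 151/2 = 75.5
Weighted total:
  Homework 43 × 0.06 = 2.58
  Reading responses 75.5 × 0.12 = 9.06
  Term paper 100 × 0.42 = 42
  Term project 61 × 0.4 = 24.4
Sum = 78.04
Extra credit: 78.04 + 4 = 82.04
82.04 is ≥ 77.5 and < 91 → Distinction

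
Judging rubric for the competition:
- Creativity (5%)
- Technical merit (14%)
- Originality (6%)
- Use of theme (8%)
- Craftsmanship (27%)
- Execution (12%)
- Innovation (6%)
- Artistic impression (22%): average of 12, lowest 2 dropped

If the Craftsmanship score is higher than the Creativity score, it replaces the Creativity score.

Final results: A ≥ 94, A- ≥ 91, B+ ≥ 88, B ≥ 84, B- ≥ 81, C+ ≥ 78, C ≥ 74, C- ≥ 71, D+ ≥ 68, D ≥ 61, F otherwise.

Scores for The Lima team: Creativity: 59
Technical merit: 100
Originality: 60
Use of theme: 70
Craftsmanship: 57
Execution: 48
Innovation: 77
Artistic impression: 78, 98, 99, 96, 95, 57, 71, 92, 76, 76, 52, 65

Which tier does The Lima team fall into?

Artistic impression: drop 52, 57 → average of remaining 10 = 846/10 = 84.6
Craftsmanship (57) ≤ Creativity (59), so Creativity stays at 59.
Weighted total:
  Creativity 59 × 0.05 = 2.95
  Technical merit 100 × 0.14 = 14
  Originality 60 × 0.06 = 3.6
  Use of theme 70 × 0.08 = 5.6
  Craftsmanship 57 × 0.27 = 15.39
  Execution 48 × 0.12 = 5.76
  Innovation 77 × 0.06 = 4.62
  Artistic impression 84.6 × 0.22 = 18.612
Sum = 70.532
70.532 is ≥ 68 and < 71 → D+

D+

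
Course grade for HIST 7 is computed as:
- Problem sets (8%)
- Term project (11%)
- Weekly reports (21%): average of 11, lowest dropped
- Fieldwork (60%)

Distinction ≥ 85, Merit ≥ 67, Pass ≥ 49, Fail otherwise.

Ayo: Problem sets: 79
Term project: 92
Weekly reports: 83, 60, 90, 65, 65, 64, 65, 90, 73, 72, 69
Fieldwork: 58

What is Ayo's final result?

Pass

Weekly reports: drop 60 → average of remaining 10 = 736/10 = 73.6
Weighted total:
  Problem sets 79 × 0.08 = 6.32
  Term project 92 × 0.11 = 10.12
  Weekly reports 73.6 × 0.21 = 15.456
  Fieldwork 58 × 0.6 = 34.8
Sum = 66.696
66.696 is ≥ 49 and < 67 → Pass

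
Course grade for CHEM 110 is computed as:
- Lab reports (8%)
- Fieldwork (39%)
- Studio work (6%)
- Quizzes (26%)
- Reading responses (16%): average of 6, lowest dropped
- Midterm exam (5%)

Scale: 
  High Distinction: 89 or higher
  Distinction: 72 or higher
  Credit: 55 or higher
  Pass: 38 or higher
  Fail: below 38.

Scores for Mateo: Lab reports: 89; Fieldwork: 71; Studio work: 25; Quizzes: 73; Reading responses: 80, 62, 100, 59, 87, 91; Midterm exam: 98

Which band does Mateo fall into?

Reading responses: drop 59 → average of remaining 5 = 420/5 = 84
Weighted total:
  Lab reports 89 × 0.08 = 7.12
  Fieldwork 71 × 0.39 = 27.69
  Studio work 25 × 0.06 = 1.5
  Quizzes 73 × 0.26 = 18.98
  Reading responses 84 × 0.16 = 13.44
  Midterm exam 98 × 0.05 = 4.9
Sum = 73.63
73.63 is ≥ 72 and < 89 → Distinction

Distinction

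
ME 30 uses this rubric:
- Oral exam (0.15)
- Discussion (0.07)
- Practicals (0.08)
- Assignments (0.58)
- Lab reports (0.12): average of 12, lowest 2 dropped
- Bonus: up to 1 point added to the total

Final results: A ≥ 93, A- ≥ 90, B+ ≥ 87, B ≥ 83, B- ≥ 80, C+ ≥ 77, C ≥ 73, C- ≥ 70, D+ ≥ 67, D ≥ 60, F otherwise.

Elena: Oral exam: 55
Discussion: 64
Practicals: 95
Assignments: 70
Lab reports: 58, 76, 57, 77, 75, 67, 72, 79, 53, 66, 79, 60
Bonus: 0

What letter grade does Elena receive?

D+

Lab reports: drop 53, 57 → average of remaining 10 = 709/10 = 70.9
Weighted total:
  Oral exam 55 × 0.15 = 8.25
  Discussion 64 × 0.07 = 4.48
  Practicals 95 × 0.08 = 7.6
  Assignments 70 × 0.58 = 40.6
  Lab reports 70.9 × 0.12 = 8.508
Sum = 69.438
Bonus: 69.438 + 0 = 69.438
69.438 is ≥ 67 and < 70 → D+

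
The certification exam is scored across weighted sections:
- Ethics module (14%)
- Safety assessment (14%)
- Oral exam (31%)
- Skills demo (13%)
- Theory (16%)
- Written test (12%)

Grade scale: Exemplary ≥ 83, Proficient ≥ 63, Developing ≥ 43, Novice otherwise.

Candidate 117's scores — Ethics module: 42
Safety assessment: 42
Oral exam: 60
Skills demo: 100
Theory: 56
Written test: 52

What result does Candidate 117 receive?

Developing

Weighted total:
  Ethics module 42 × 0.14 = 5.88
  Safety assessment 42 × 0.14 = 5.88
  Oral exam 60 × 0.31 = 18.6
  Skills demo 100 × 0.13 = 13
  Theory 56 × 0.16 = 8.96
  Written test 52 × 0.12 = 6.24
Sum = 58.56
58.56 is ≥ 43 and < 63 → Developing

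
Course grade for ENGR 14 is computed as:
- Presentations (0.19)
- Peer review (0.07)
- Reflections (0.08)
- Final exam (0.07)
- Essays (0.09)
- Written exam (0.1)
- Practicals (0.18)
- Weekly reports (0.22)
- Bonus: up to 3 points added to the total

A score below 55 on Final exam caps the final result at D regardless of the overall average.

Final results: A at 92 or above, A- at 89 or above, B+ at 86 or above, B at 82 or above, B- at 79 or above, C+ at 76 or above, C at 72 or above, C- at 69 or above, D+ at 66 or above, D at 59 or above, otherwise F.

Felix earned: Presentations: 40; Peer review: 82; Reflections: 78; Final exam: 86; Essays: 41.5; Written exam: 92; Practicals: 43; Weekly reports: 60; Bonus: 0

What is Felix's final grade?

D

Final exam score 86 ≥ 55: minimum met.
Weighted total:
  Presentations 40 × 0.19 = 7.6
  Peer review 82 × 0.07 = 5.74
  Reflections 78 × 0.08 = 6.24
  Final exam 86 × 0.07 = 6.02
  Essays 41.5 × 0.09 = 3.735
  Written exam 92 × 0.1 = 9.2
  Practicals 43 × 0.18 = 7.74
  Weekly reports 60 × 0.22 = 13.2
Sum = 59.475
Bonus: 59.475 + 0 = 59.475
59.475 is ≥ 59 and < 66 → D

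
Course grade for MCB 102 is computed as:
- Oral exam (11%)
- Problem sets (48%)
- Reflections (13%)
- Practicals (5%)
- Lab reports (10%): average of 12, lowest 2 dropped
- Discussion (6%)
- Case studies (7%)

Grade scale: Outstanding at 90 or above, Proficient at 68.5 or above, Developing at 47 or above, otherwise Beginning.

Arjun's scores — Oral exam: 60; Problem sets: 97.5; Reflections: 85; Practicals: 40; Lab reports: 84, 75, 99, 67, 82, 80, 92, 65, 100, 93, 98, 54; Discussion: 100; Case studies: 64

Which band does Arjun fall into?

Lab reports: drop 54, 65 → average of remaining 10 = 870/10 = 87
Weighted total:
  Oral exam 60 × 0.11 = 6.6
  Problem sets 97.5 × 0.48 = 46.8
  Reflections 85 × 0.13 = 11.05
  Practicals 40 × 0.05 = 2
  Lab reports 87 × 0.1 = 8.7
  Discussion 100 × 0.06 = 6
  Case studies 64 × 0.07 = 4.48
Sum = 85.63
85.63 is ≥ 68.5 and < 90 → Proficient

Proficient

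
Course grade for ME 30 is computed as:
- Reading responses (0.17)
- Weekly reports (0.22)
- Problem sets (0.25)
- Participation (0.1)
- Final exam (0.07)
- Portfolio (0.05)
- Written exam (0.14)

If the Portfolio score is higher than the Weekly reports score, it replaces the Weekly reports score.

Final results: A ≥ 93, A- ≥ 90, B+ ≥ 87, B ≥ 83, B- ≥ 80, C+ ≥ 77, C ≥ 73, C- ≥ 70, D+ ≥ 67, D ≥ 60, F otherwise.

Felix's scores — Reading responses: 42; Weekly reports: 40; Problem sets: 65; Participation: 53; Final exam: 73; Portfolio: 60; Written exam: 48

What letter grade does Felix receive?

Portfolio (60) > Weekly reports (40), so Weekly reports counts as 60.
Weighted total:
  Reading responses 42 × 0.17 = 7.14
  Weekly reports 60 × 0.22 = 13.2
  Problem sets 65 × 0.25 = 16.25
  Participation 53 × 0.1 = 5.3
  Final exam 73 × 0.07 = 5.11
  Portfolio 60 × 0.05 = 3
  Written exam 48 × 0.14 = 6.72
Sum = 56.72
56.72 < 60 → F

F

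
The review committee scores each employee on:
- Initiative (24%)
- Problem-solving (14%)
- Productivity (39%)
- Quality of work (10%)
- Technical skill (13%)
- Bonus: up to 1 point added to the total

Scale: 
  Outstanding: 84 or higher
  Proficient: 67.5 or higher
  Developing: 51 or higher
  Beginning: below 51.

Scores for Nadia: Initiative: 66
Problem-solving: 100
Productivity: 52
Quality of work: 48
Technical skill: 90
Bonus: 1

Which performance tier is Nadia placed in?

Weighted total:
  Initiative 66 × 0.24 = 15.84
  Problem-solving 100 × 0.14 = 14
  Productivity 52 × 0.39 = 20.28
  Quality of work 48 × 0.1 = 4.8
  Technical skill 90 × 0.13 = 11.7
Sum = 66.62
Bonus: 66.62 + 1 = 67.62
67.62 is ≥ 67.5 and < 84 → Proficient

Proficient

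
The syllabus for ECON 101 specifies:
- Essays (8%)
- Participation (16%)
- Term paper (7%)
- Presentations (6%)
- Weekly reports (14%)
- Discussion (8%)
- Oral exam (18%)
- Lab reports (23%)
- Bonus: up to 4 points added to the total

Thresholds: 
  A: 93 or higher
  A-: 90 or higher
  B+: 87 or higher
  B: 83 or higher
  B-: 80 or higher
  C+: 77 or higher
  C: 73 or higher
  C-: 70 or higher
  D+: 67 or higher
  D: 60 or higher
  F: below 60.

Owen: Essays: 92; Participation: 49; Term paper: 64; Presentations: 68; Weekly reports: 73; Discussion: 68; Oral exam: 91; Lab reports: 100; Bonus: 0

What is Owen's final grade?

C+

Weighted total:
  Essays 92 × 0.08 = 7.36
  Participation 49 × 0.16 = 7.84
  Term paper 64 × 0.07 = 4.48
  Presentations 68 × 0.06 = 4.08
  Weekly reports 73 × 0.14 = 10.22
  Discussion 68 × 0.08 = 5.44
  Oral exam 91 × 0.18 = 16.38
  Lab reports 100 × 0.23 = 23
Sum = 78.8
Bonus: 78.8 + 0 = 78.8
78.8 is ≥ 77 and < 80 → C+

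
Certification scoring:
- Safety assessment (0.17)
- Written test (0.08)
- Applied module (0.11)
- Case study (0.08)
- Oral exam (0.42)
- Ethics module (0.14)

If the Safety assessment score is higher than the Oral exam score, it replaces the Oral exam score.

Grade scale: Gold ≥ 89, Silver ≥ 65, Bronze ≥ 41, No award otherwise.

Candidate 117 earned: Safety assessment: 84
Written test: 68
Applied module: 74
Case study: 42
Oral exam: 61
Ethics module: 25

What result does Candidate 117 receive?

Silver

Safety assessment (84) > Oral exam (61), so Oral exam counts as 84.
Weighted total:
  Safety assessment 84 × 0.17 = 14.28
  Written test 68 × 0.08 = 5.44
  Applied module 74 × 0.11 = 8.14
  Case study 42 × 0.08 = 3.36
  Oral exam 84 × 0.42 = 35.28
  Ethics module 25 × 0.14 = 3.5
Sum = 70
70 is ≥ 65 and < 89 → Silver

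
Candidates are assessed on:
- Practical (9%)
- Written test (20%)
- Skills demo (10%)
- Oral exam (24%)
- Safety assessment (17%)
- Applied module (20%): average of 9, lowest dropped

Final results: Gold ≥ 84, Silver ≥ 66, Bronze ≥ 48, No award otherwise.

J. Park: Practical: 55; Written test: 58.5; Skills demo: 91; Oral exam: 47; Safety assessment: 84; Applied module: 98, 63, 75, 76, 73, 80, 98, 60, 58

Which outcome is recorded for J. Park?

Silver

Applied module: drop 58 → average of remaining 8 = 623/8 = 77.875
Weighted total:
  Practical 55 × 0.09 = 4.95
  Written test 58.5 × 0.2 = 11.7
  Skills demo 91 × 0.1 = 9.1
  Oral exam 47 × 0.24 = 11.28
  Safety assessment 84 × 0.17 = 14.28
  Applied module 77.875 × 0.2 = 15.575
Sum = 66.885
66.885 is ≥ 66 and < 84 → Silver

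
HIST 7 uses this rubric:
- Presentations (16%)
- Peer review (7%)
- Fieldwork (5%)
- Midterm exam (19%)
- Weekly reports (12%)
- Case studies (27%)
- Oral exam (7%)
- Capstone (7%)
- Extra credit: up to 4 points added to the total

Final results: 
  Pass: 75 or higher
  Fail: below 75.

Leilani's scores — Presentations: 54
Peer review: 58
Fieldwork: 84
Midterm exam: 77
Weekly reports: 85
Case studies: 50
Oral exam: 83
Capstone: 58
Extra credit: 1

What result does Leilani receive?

Weighted total:
  Presentations 54 × 0.16 = 8.64
  Peer review 58 × 0.07 = 4.06
  Fieldwork 84 × 0.05 = 4.2
  Midterm exam 77 × 0.19 = 14.63
  Weekly reports 85 × 0.12 = 10.2
  Case studies 50 × 0.27 = 13.5
  Oral exam 83 × 0.07 = 5.81
  Capstone 58 × 0.07 = 4.06
Sum = 65.1
Extra credit: 65.1 + 1 = 66.1
66.1 < 75 → Fail

Fail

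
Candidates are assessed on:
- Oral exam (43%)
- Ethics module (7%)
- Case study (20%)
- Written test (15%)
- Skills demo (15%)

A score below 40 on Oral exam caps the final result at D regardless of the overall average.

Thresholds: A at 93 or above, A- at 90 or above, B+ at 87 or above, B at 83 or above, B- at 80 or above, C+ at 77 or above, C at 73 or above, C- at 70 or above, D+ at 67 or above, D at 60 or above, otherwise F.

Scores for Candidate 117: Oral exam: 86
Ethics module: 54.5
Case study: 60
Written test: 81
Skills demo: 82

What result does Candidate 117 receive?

Oral exam score 86 ≥ 40: minimum met.
Weighted total:
  Oral exam 86 × 0.43 = 36.98
  Ethics module 54.5 × 0.07 = 3.815
  Case study 60 × 0.2 = 12
  Written test 81 × 0.15 = 12.15
  Skills demo 82 × 0.15 = 12.3
Sum = 77.245
77.245 is ≥ 77 and < 80 → C+

C+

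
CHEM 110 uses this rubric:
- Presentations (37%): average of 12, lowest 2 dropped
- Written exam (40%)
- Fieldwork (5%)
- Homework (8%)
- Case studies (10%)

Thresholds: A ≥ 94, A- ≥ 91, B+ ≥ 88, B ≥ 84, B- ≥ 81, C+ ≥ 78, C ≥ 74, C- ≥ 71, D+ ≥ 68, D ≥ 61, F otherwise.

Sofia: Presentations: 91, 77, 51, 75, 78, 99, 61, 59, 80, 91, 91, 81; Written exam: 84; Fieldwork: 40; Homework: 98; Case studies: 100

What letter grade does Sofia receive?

Presentations: drop 51, 59 → average of remaining 10 = 824/10 = 82.4
Weighted total:
  Presentations 82.4 × 0.37 = 30.488
  Written exam 84 × 0.4 = 33.6
  Fieldwork 40 × 0.05 = 2
  Homework 98 × 0.08 = 7.84
  Case studies 100 × 0.1 = 10
Sum = 83.928
83.928 is ≥ 81 and < 84 → B-

B-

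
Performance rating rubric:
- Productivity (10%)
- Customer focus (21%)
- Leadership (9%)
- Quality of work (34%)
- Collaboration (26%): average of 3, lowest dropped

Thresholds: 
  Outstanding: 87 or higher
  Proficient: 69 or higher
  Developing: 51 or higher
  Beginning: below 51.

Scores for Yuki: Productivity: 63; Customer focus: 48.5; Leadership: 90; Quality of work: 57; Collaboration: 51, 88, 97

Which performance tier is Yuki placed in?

Collaboration: drop 51 → average of remaining 2 = 185/2 = 92.5
Weighted total:
  Productivity 63 × 0.1 = 6.3
  Customer focus 48.5 × 0.21 = 10.185
  Leadership 90 × 0.09 = 8.1
  Quality of work 57 × 0.34 = 19.38
  Collaboration 92.5 × 0.26 = 24.05
Sum = 68.015
68.015 is ≥ 51 and < 69 → Developing

Developing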